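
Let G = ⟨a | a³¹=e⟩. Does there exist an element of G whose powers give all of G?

|G| = 31. The element a has order 31 (its powers give 31 distinct elements), so ⟨a⟩ = G and G is cyclic.

Answer: Yes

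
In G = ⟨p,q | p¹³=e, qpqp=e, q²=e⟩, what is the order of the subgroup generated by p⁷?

|⟨p⁷⟩| equals the order of p⁷. Compute successive powers until reaching e:
  (p⁷)¹ = p⁷, (p⁷)² = p, (p⁷)³ = p⁸, (p⁷)⁴ = p², (p⁷)⁵ = p⁹, (p⁷)⁶ = p³, (p⁷)⁷ = p¹⁰, (p⁷)⁸ = p⁴, (p⁷)⁹ = p¹¹, (p⁷)¹⁰ = p⁵, (p⁷)¹¹ = p¹², (p⁷)¹² = p⁶, (p⁷)¹³ = e.
The smallest positive k with (p⁷)ᵏ = e is 13, so |⟨p⁷⟩| = 13.

Answer: 13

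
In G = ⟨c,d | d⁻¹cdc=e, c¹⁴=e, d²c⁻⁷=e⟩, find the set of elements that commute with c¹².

⟨c¹²⟩ ⊆ C_G(c¹²) since powers of c¹² commute with c¹²; so |C_G(c¹²)| ≥ |⟨c¹²⟩| = 7.
By orbit–stabilizer, |C_G(c¹²)| = |G| / |conj. class of c¹²| = 28 / 2 = 14.
The 14 elements commuting with c¹² are {e, c, c², c³, c⁴, c⁵, c⁶, c⁷, c⁸, c⁹, c¹⁰, c¹¹, c¹², c¹³}.

Answer: {e, c, c², c³, c⁴, c⁵, c⁶, c⁷, c⁸, c⁹, c¹⁰, c¹¹, c¹², c¹³}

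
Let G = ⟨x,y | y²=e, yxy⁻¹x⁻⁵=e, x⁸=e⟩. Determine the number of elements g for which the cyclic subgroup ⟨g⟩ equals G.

⟨g⟩ = G would require ord(g) = |G| = 16, but the maximum element order in G is 8 < 16. So G is not cyclic and no single element generates it: the count is 0.

Answer: 0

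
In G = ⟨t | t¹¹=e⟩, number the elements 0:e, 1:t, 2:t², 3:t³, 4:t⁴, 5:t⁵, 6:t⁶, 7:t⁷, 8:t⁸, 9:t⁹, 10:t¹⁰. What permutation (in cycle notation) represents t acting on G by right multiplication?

(0 1 2 3 4 5 6 7 8 9 10)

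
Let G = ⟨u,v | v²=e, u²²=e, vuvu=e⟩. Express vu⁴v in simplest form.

Multiply left to right, reducing at each step:
  v · u⁴ = u¹⁸v
  (u¹⁸v) · v = u¹⁸

Answer: u¹⁸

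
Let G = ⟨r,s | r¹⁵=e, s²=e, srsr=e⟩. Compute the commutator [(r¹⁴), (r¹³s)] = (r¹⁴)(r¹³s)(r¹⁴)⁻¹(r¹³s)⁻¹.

[(r¹⁴), (r¹³s)] = (r¹⁴)·(r¹³s)·(r¹⁴)⁻¹·(r¹³s)⁻¹.
  (r¹⁴) · (r¹³s) = r¹²s
  (r¹²s) · r = r¹¹s
  (r¹¹s) · (r¹³s) = r¹³

Answer: r¹³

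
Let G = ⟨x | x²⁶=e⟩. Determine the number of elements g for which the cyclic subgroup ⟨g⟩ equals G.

G is cyclic of order 26. An element generates G iff its order is 26, and a cyclic group of order 26 has exactly φ(26) = 12 such elements.

Answer: 12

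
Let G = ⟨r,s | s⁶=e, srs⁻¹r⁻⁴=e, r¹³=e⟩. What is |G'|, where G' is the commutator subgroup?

G' = [G, G] is generated by all commutators. The generator-pair commutators are: [r, s] = r¹⁰.
The subgroup they normally generate is {e, r, r², r³, r⁴, r⁵, r⁶, r⁷, r⁸, r⁹, r¹⁰, r¹¹, r¹²}, of order 13.
Check: |G/G'| = 78/13 = 6 is the order of the abelianisation.

Answer: 13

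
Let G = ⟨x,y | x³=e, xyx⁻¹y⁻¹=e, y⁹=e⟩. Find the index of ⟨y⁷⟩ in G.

First find ord(y⁷) by computing successive powers:
  (y⁷)¹ = y⁷, (y⁷)² = y⁵, (y⁷)³ = y³, (y⁷)⁴ = y, (y⁷)⁵ = y⁸, (y⁷)⁶ = y⁶, (y⁷)⁷ = y⁴, (y⁷)⁸ = y², (y⁷)⁹ = e.
So |⟨y⁷⟩| = ord(y⁷) = 9. With |G| = 27, by Lagrange [G : ⟨y⁷⟩] = 27/9 = 3.

Answer: 3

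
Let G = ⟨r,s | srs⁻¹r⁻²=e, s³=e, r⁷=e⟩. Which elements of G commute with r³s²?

⟨r³s²⟩ ⊆ C_G(r³s²) since powers of r³s² commute with r³s²; so |C_G(r³s²)| ≥ |⟨r³s²⟩| = 3.
By orbit–stabilizer, |C_G(r³s²)| = |G| / |conj. class of r³s²| = 21 / 7 = 3.
The 3 elements commuting with r³s² are {e, rs, r³s²}.

Answer: {e, rs, r³s²}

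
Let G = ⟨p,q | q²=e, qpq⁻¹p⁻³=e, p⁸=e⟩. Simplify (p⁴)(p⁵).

Compute (p⁴) · (p⁵) by multiplying left to right and reducing via the relations at each step:
  (p⁴) · p⁵ = p

Answer: p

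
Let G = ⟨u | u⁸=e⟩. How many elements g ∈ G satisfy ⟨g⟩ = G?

G is cyclic of order 8. An element generates G iff its order is 8, and a cyclic group of order 8 has exactly φ(8) = 4 such elements.

Answer: 4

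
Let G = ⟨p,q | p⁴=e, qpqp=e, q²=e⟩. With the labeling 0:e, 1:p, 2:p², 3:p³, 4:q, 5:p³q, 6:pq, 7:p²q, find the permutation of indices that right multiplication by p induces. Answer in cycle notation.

(0 1 2 3)(4 5 7 6)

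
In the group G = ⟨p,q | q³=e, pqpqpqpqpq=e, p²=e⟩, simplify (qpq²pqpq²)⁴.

Compute successive powers of (qpq²pqpq²), reducing at each step:
  (qpq²pqpq²)²: (qpq²pqpq²) · q = qpq²pqp;   (qpq²pqp) · p = qpq²pq;   (qpq²pq) · q² = qpq²p;   (qpq²p) · p = qpq²;   (qpq²) · q = qp;   (qp) · p = q;   q · q² = e
  (qpq²pqpq²)³: e · q = q;   q · p = qp;   (qp) · q² = qpq²;   (qpq²) · p = qpq²p;   (qpq²p) · q = qpq²pq;   (qpq²pq) · p = qpq²pqp;   (qpq²pqp) · q² = qpq²pqpq²
  (qpq²pqpq²)⁴: (qpq²pqpq²) · q = qpq²pqp;   (qpq²pqp) · p = qpq²pq;   (qpq²pq) · q² = qpq²p;   (qpq²p) · p = qpq²;   (qpq²) · q = qp;   (qp) · p = q;   q · q² = e

Answer: e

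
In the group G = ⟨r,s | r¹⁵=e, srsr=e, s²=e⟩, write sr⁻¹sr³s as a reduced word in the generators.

Multiply left to right, reducing at each step:
  s · r⁻¹ = rs
  (rs) · s = r
  r · r³ = r⁴
  (r⁴) · s = r⁴s

Answer: r⁴s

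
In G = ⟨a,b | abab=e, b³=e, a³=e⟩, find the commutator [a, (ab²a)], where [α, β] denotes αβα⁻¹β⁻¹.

[a, (ab²a)] = a·(ab²a)·a⁻¹·(ab²a)⁻¹.
  a · (ab²a) = ba²
  (ba²) · (a²) = a²b²
  (a²b²) · (ab²a) = ab

Answer: ab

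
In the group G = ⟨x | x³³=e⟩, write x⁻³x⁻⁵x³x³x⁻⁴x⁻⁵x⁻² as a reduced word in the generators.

Multiply left to right, reducing at each step:
  (x³⁰) · x⁻⁵ = x²⁵
  (x²⁵) · x³ = x²⁸
  (x²⁸) · x³ = x³¹
  (x³¹) · x⁻⁴ = x²⁷
  (x²⁷) · x⁻⁵ = x²²
  (x²²) · x⁻² = x²⁰

Answer: x²⁰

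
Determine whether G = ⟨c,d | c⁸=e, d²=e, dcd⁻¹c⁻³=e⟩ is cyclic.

Every cyclic group is abelian. But c·d = cd while d·c = c³d, so c·d ≠ d·c and G is not abelian. Hence G is not cyclic.

Answer: No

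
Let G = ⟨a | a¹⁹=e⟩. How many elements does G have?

G is generated by a single element, so G is cyclic. The relator gives a¹⁹ = e and no smaller power is forced to be e, so the 19 powers {a, e, a², a³, a⁴, a⁵, a⁶, a⁷, a⁸, a⁹, a¹², a¹³, a¹¹, a¹⁰, a¹⁴, a¹⁵, a¹⁶, a¹⁷, a¹⁸} are distinct. Hence |G| = 19.

Answer: 19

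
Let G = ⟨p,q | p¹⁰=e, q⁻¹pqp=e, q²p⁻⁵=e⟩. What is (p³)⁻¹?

The order of (p³) is 10 (smallest k with (p³)ᵏ = e), so (p³)⁻¹ = (p³)⁹ = p⁷.
Check: (p³) · (p⁷) → (p³) · p⁷ = e, giving e as required.

Answer: p⁷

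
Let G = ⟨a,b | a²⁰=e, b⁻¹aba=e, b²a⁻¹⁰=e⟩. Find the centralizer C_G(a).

⟨a⟩ ⊆ C_G(a) since powers of a commute with a; so |C_G(a)| ≥ |⟨a⟩| = 20.
By orbit–stabilizer, |C_G(a)| = |G| / |conj. class of a| = 40 / 2 = 20.
The 20 elements commuting with a are {e, a, a², a³, a⁴, a⁵, a⁶, a⁷, a⁸, a⁹, a¹⁰, a¹¹, a¹², a¹³, a¹⁴, a¹⁵, a¹⁶, a¹⁷, a¹⁸, a¹⁹}.

Answer: {e, a, a², a³, a⁴, a⁵, a⁶, a⁷, a⁸, a⁹, a¹⁰, a¹¹, a¹², a¹³, a¹⁴, a¹⁵, a¹⁶, a¹⁷, a¹⁸, a¹⁹}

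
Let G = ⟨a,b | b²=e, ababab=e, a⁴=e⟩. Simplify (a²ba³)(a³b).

Compute (a²ba³) · (a³b) by multiplying left to right and reducing via the relations at each step:
  (a²ba³) · a³ = a²ba²
  (a²ba²) · b = a²ba²b

Answer: a²ba²b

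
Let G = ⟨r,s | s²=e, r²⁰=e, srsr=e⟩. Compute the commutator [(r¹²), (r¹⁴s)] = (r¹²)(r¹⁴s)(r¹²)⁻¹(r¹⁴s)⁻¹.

[(r¹²), (r¹⁴s)] = (r¹²)·(r¹⁴s)·(r¹²)⁻¹·(r¹⁴s)⁻¹.
  (r¹²) · (r¹⁴s) = r⁶s
  (r⁶s) · (r⁸) = r¹⁸s
  (r¹⁸s) · (r¹⁴s) = r⁴

Answer: r⁴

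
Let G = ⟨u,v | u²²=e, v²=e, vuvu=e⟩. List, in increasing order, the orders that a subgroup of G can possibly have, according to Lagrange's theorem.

|G| = 44 = 2² · 11. By Lagrange's theorem the order of any subgroup divides 44; the divisors of 44 are 1, 2, 4, 11, 22, 44.

Answer: 1, 2, 4, 11, 22, 44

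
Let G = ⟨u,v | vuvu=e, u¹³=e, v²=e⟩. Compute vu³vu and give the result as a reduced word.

Multiply left to right, reducing at each step:
  v · u³ = u¹⁰v
  (u¹⁰v) · v = u¹⁰
  (u¹⁰) · u = u¹¹

Answer: u¹¹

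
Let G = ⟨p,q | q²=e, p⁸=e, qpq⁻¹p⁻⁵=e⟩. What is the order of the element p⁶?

Compute successive powers until reaching e:
  (p⁶)¹ = p⁶, (p⁶)² = p⁴, (p⁶)³ = p², (p⁶)⁴ = e.
The smallest positive k with (p⁶)ᵏ = e is 4.

Answer: 4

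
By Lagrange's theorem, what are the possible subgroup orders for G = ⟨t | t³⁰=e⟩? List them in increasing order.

|G| = 30 = 2 · 3 · 5. By Lagrange's theorem the order of any subgroup divides 30; the divisors of 30 are 1, 2, 3, 5, 6, 10, 15, 30.

Answer: 1, 2, 3, 5, 6, 10, 15, 30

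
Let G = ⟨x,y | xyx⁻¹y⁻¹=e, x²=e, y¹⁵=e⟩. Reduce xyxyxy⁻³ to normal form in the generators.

Multiply left to right, reducing at each step:
  x · y = xy
  (xy) · x = y
  y · y = y²
  (y²) · x = xy²
  (xy²) · y⁻³ = xy¹⁴

Answer: xy¹⁴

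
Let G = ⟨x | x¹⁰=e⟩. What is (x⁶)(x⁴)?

Compute (x⁶) · (x⁴) by multiplying left to right and reducing via the relations at each step:
  (x⁶) · x⁴ = e

Answer: e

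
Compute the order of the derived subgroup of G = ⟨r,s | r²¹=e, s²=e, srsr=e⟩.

G' = [G, G] is generated by all commutators. The generator-pair commutators are: [r, s] = r².
The subgroup they normally generate is {e, r, r², r³, r⁴, r⁵, r⁶, r⁷, r⁸, r⁹, r¹⁰, r¹¹, r¹², r¹³, r¹⁴, r¹⁵, r¹⁶, r¹⁷, r¹⁸, r¹⁹, r²⁰}, of order 21.
Check: |G/G'| = 42/21 = 2 is the order of the abelianisation.

Answer: 21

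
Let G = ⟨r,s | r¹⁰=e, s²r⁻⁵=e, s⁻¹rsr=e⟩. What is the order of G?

Enumerate words in the generators, reducing via the relations: the distinct elements are
  {e, r, s, rs, r², r³, r⁴, r⁵, r⁶, r⁷, r⁸, r⁹, r²s, r³s, r⁴s, s⁻¹, rs⁻¹, r²s⁻¹, r³s⁻¹, r⁴s⁻¹}.
No further products give new elements, so |G| = 20.

Answer: 20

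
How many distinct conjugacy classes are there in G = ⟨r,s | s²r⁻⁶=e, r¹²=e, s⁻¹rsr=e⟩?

The conjugacy classes (representative and size) are:
  [e] (size 1), [r¹¹] (size 2), [r²] (size 2), [r⁹] (size 2), [r⁴] (size 2), [r⁵] (size 2), [r⁶] (size 1), [r²s] (size 6), [rs] (size 6).
Class equation: 1 + 2 + 2 + 2 + 2 + 2 + 1 + 6 + 6 = 24 = |G|. So G has 9 conjugacy classes.

Answer: 9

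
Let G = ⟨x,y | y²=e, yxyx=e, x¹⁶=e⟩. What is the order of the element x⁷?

Compute successive powers until reaching e:
  (x⁷)¹ = x⁷, (x⁷)² = x¹⁴, (x⁷)³ = x⁵, (x⁷)⁴ = x¹², (x⁷)⁵ = x³, (x⁷)⁶ = x¹⁰, (x⁷)⁷ = x, (x⁷)⁸ = x⁸, (x⁷)⁹ = x¹⁵, (x⁷)¹⁰ = x⁶, (x⁷)¹¹ = x¹³, (x⁷)¹² = x⁴, (x⁷)¹³ = x¹¹, (x⁷)¹⁴ = x², (x⁷)¹⁵ = x⁹, (x⁷)¹⁶ = e.
The smallest positive k with (x⁷)ᵏ = e is 16.

Answer: 16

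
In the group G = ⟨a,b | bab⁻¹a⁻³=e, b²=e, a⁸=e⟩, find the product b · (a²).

Compute b · (a²) by multiplying left to right and reducing via the relations at each step:
  b · a² = a⁶b

Answer: a⁶b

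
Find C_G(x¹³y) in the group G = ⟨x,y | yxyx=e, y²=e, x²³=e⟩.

⟨x¹³y⟩ ⊆ C_G(x¹³y) since powers of x¹³y commute with x¹³y; so |C_G(x¹³y)| ≥ |⟨x¹³y⟩| = 2.
By orbit–stabilizer, |C_G(x¹³y)| = |G| / |conj. class of x¹³y| = 46 / 23 = 2.
The 2 elements commuting with x¹³y are {e, x¹³y}.

Answer: {e, x¹³y}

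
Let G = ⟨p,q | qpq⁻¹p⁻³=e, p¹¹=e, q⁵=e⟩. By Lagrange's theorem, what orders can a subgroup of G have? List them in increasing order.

|G| = 55 = 5 · 11. By Lagrange's theorem the order of any subgroup divides 55; the divisors of 55 are 1, 5, 11, 55.

Answer: 1, 5, 11, 55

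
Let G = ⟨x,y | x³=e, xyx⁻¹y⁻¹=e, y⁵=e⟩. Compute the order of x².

Compute successive powers until reaching e:
  (x²)¹ = x², (x²)² = x, (x²)³ = e.
The smallest positive k with (x²)ᵏ = e is 3.

Answer: 3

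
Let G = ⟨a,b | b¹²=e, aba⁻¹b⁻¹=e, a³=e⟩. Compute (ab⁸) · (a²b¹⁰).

Compute (ab⁸) · (a²b¹⁰) by multiplying left to right and reducing via the relations at each step:
  (ab⁸) · a² = b⁸
  (b⁸) · b¹⁰ = b⁶

Answer: b⁶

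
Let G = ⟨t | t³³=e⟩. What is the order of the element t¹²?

Compute successive powers until reaching e:
  (t¹²)¹ = t¹², (t¹²)² = t²⁴, (t¹²)³ = t³, (t¹²)⁴ = t¹⁵, (t¹²)⁵ = t²⁷, (t¹²)⁶ = t⁶, (t¹²)⁷ = t¹⁸, (t¹²)⁸ = t³⁰, (t¹²)⁹ = t⁹, (t¹²)¹⁰ = t²¹, (t¹²)¹¹ = e.
The smallest positive k with (t¹²)ᵏ = e is 11.

Answer: 11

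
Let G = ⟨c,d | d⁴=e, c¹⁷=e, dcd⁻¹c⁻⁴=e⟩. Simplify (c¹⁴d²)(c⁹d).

Compute (c¹⁴d²) · (c⁹d) by multiplying left to right and reducing via the relations at each step:
  (c¹⁴d²) · c⁹ = c⁵d²
  (c⁵d²) · d = c⁵d³

Answer: c⁵d³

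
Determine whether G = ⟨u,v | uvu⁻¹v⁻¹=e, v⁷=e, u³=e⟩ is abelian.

Each pair of generators commutes: u·v = uv = v·u. Since the generators pairwise commute, every element of G commutes with every other, so G is abelian.

Answer: Yes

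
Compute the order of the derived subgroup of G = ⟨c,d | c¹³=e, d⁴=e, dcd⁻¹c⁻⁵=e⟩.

G' = [G, G] is generated by all commutators. The generator-pair commutators are: [c, d] = c⁹.
The subgroup they normally generate is {e, c, c², c³, c⁴, c⁵, c⁶, c⁷, c⁸, c⁹, c¹⁰, c¹¹, c¹²}, of order 13.
Check: |G/G'| = 52/13 = 4 is the order of the abelianisation.

Answer: 13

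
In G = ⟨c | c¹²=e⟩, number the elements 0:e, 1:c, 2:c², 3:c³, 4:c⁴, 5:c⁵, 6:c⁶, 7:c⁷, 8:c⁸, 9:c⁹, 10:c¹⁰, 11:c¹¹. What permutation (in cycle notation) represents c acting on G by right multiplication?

(0 1 2 3 4 5 6 7 8 9 10 11)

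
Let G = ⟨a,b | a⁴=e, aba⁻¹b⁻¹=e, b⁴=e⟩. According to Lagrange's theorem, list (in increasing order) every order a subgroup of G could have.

|G| = 16 = 2⁴. By Lagrange's theorem the order of any subgroup divides 16; the divisors of 16 are 1, 2, 4, 8, 16.

Answer: 1, 2, 4, 8, 16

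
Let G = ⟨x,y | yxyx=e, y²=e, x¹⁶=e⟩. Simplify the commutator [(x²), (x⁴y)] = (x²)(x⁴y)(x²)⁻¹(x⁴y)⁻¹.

[(x²), (x⁴y)] = (x²)·(x⁴y)·(x²)⁻¹·(x⁴y)⁻¹.
  (x²) · (x⁴y) = x⁶y
  (x⁶y) · (x¹⁴) = x⁸y
  (x⁸y) · (x⁴y) = x⁴

Answer: x⁴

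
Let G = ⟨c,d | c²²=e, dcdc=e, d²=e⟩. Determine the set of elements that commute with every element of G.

An element z ∈ Z(G) iff z commutes with every generator.
For example c¹¹ is central: (c¹¹)·c = c¹² = c·(c¹¹); (c¹¹)·d = c¹¹d = d·(c¹¹).
Whereas c ∉ Z(G) since c·d = cd ≠ c²¹d = d·c.
Checking each of the 44 elements this way gives Z(G) = {e, c¹¹}, of order 2.

Answer: {e, c¹¹}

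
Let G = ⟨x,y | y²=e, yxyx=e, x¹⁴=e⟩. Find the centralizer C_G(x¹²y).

⟨x¹²y⟩ ⊆ C_G(x¹²y) since powers of x¹²y commute with x¹²y; so |C_G(x¹²y)| ≥ |⟨x¹²y⟩| = 2.
By orbit–stabilizer, |C_G(x¹²y)| = |G| / |conj. class of x¹²y| = 28 / 7 = 4.
The 4 elements commuting with x¹²y are {e, x⁷, x⁵y, x¹²y}.

Answer: {e, x⁷, x⁵y, x¹²y}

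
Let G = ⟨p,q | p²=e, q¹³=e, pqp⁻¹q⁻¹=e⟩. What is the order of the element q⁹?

Compute successive powers until reaching e:
  (q⁹)¹ = q⁹, (q⁹)² = q⁵, (q⁹)³ = q, (q⁹)⁴ = q¹⁰, (q⁹)⁵ = q⁶, (q⁹)⁶ = q², (q⁹)⁷ = q¹¹, (q⁹)⁸ = q⁷, (q⁹)⁹ = q³, (q⁹)¹⁰ = q¹², (q⁹)¹¹ = q⁸, (q⁹)¹² = q⁴, (q⁹)¹³ = e.
The smallest positive k with (q⁹)ᵏ = e is 13.

Answer: 13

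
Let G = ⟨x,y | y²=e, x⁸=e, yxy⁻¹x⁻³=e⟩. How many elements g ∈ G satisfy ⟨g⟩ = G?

⟨g⟩ = G would require ord(g) = |G| = 16, but the maximum element order in G is 8 < 16. So G is not cyclic and no single element generates it: the count is 0.

Answer: 0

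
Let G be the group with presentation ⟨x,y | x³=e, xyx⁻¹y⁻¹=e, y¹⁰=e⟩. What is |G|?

Enumerate words in the generators, reducing via the relations: the distinct elements are
  {e, x, y, xy, x², y², y³, y⁴, y⁵, y⁶, y⁷, y⁸, y⁹, xy², xy³, xy⁴, xy⁵, xy⁶, xy⁷, xy⁸, xy⁹, x²y, x²y², x²y³, x²y⁴, x²y⁵, x²y⁶, x²y⁷, x²y⁸, x²y⁹}.
No further products give new elements, so |G| = 30.

Answer: 30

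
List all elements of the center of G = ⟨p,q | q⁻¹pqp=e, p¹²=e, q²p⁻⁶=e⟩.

An element z ∈ Z(G) iff z commutes with every generator.
For example p⁶ is central: (p⁶)·p = p⁷ = p·(p⁶); (p⁶)·q = q⁻¹ = q·(p⁶).
Whereas p ∉ Z(G) since p·q = pq ≠ p⁵q⁻¹ = q·p.
Checking each of the 24 elements this way gives Z(G) = {e, p⁶}, of order 2.

Answer: {e, p⁶}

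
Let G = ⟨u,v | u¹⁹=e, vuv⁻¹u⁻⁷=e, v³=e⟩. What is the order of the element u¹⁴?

Compute successive powers until reaching e:
  (u¹⁴)¹ = u¹⁴, (u¹⁴)² = u⁹, (u¹⁴)³ = u⁴, (u¹⁴)⁴ = u¹⁸, (u¹⁴)⁵ = u¹³, (u¹⁴)⁶ = u⁸, (u¹⁴)⁷ = u³, (u¹⁴)⁸ = u¹⁷, (u¹⁴)⁹ = u¹², (u¹⁴)¹⁰ = u⁷, (u¹⁴)¹¹ = u², (u¹⁴)¹² = u¹⁶, (u¹⁴)¹³ = u¹¹, (u¹⁴)¹⁴ = u⁶, (u¹⁴)¹⁵ = u, (u¹⁴)¹⁶ = u¹⁵, (u¹⁴)¹⁷ = u¹⁰, (u¹⁴)¹⁸ = u⁵, (u¹⁴)¹⁹ = e.
The smallest positive k with (u¹⁴)ᵏ = e is 19.

Answer: 19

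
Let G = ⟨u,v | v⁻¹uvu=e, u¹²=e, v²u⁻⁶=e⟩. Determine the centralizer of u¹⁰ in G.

⟨u¹⁰⟩ ⊆ C_G(u¹⁰) since powers of u¹⁰ commute with u¹⁰; so |C_G(u¹⁰)| ≥ |⟨u¹⁰⟩| = 6.
By orbit–stabilizer, |C_G(u¹⁰)| = |G| / |conj. class of u¹⁰| = 24 / 2 = 12.
The 12 elements commuting with u¹⁰ are {e, u, u², u³, u⁴, u⁵, u⁶, u⁷, u⁸, u⁹, u¹⁰, u¹¹}.

Answer: {e, u, u², u³, u⁴, u⁵, u⁶, u⁷, u⁸, u⁹, u¹⁰, u¹¹}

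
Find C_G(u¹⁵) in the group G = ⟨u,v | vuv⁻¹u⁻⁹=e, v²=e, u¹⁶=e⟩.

⟨u¹⁵⟩ ⊆ C_G(u¹⁵) since powers of u¹⁵ commute with u¹⁵; so |C_G(u¹⁵)| ≥ |⟨u¹⁵⟩| = 16.
By orbit–stabilizer, |C_G(u¹⁵)| = |G| / |conj. class of u¹⁵| = 32 / 2 = 16.
The 16 elements commuting with u¹⁵ are {e, u, u², u³, u⁴, u⁵, u⁶, u⁷, u⁸, u⁹, u¹⁰, u¹¹, u¹², u¹³, u¹⁴, u¹⁵}.

Answer: {e, u, u², u³, u⁴, u⁵, u⁶, u⁷, u⁸, u⁹, u¹⁰, u¹¹, u¹², u¹³, u¹⁴, u¹⁵}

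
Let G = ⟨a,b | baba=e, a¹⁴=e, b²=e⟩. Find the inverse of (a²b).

The order of (a²b) is 2 (smallest k with (a²b)ᵏ = e), so (a²b)⁻¹ = (a²b)¹ = a²b.
Check: (a²b) · (a²b) → (a²b) · a² = b;   b · b = e, giving e as required.

Answer: a²b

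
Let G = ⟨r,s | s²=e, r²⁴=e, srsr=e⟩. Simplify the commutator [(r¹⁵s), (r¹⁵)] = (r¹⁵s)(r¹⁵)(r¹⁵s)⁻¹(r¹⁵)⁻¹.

[(r¹⁵s), (r¹⁵)] = (r¹⁵s)·(r¹⁵)·(r¹⁵s)⁻¹·(r¹⁵)⁻¹.
  (r¹⁵s) · (r¹⁵) = s
  s · (r¹⁵s) = r⁹
  (r⁹) · (r⁹) = r¹⁸

Answer: r¹⁸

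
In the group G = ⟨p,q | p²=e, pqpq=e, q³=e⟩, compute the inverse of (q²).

The order of (q²) is 3 (smallest k with (q²)ᵏ = e), so (q²)⁻¹ = (q²)² = q.
Check: (q²) · q → (q²) · q = e, giving e as required.

Answer: q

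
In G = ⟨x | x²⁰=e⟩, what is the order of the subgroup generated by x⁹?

|⟨x⁹⟩| equals the order of x⁹. Compute successive powers until reaching e:
  (x⁹)¹ = x⁹, (x⁹)² = x¹⁸, (x⁹)³ = x⁷, (x⁹)⁴ = x¹⁶, (x⁹)⁵ = x⁵, (x⁹)⁶ = x¹⁴, (x⁹)⁷ = x³, (x⁹)⁸ = x¹², (x⁹)⁹ = x, (x⁹)¹⁰ = x¹⁰, (x⁹)¹¹ = x¹⁹, (x⁹)¹² = x⁸, (x⁹)¹³ = x¹⁷, (x⁹)¹⁴ = x⁶, (x⁹)¹⁵ = x¹⁵, (x⁹)¹⁶ = x⁴, (x⁹)¹⁷ = x¹³, (x⁹)¹⁸ = x², (x⁹)¹⁹ = x¹¹, (x⁹)²⁰ = e.
The smallest positive k with (x⁹)ᵏ = e is 20, so |⟨x⁹⟩| = 20.

Answer: 20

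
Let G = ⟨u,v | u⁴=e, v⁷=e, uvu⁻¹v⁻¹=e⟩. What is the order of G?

Enumerate words in the generators, reducing via the relations: the distinct elements are
  {e, u, v, uv, u², u³, v², v³, v⁴, v⁵, v⁶, uv², uv³, uv⁴, uv⁵, uv⁶, u²v, u³v, u²v², u²v³, u²v⁴, u²v⁵, u²v⁶, u³v², u³v³, u³v⁴, u³v⁵, u³v⁶}.
No further products give new elements, so |G| = 28.

Answer: 28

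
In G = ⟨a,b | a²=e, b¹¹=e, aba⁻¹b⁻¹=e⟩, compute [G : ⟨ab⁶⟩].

First find ord(ab⁶) by computing successive powers:
  (ab⁶)¹ = ab⁶, (ab⁶)² = b, (ab⁶)³ = ab⁷, (ab⁶)⁴ = b², (ab⁶)⁵ = ab⁸, (ab⁶)⁶ = b³, (ab⁶)⁷ = ab⁹, (ab⁶)⁸ = b⁴, (ab⁶)⁹ = ab¹⁰, (ab⁶)¹⁰ = b⁵, (ab⁶)¹¹ = a, (ab⁶)¹² = b⁶, (ab⁶)¹³ = ab, (ab⁶)¹⁴ = b⁷, (ab⁶)¹⁵ = ab², (ab⁶)¹⁶ = b⁸, (ab⁶)¹⁷ = ab³, (ab⁶)¹⁸ = b⁹, (ab⁶)¹⁹ = ab⁴, (ab⁶)²⁰ = b¹⁰, (ab⁶)²¹ = ab⁵, (ab⁶)²² = e.
So |⟨ab⁶⟩| = ord(ab⁶) = 22. With |G| = 22, by Lagrange [G : ⟨ab⁶⟩] = 22/22 = 1.

Answer: 1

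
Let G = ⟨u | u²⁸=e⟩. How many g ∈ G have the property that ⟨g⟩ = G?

G is cyclic of order 28. An element generates G iff its order is 28, and a cyclic group of order 28 has exactly φ(28) = 12 such elements.

Answer: 12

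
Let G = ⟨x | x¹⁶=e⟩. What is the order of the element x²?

Compute successive powers until reaching e:
  (x²)¹ = x², (x²)² = x⁴, (x²)³ = x⁶, (x²)⁴ = x⁸, (x²)⁵ = x¹⁰, (x²)⁶ = x¹², (x²)⁷ = x¹⁴, (x²)⁸ = e.
The smallest positive k with (x²)ᵏ = e is 8.

Answer: 8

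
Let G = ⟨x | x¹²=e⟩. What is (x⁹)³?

Compute successive powers of (x⁹), reducing at each step:
  (x⁹)²: (x⁹) · x⁹ = x⁶
  (x⁹)³: (x⁶) · x⁹ = x³

Answer: x³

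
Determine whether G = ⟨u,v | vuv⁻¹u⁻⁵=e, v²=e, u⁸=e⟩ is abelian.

u·v = uv but v·u = u⁵v, so u·v ≠ v·u and G is not abelian.

Answer: No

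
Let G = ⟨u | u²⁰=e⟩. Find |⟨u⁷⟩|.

|⟨u⁷⟩| equals the order of u⁷. Compute successive powers until reaching e:
  (u⁷)¹ = u⁷, (u⁷)² = u¹⁴, (u⁷)³ = u, (u⁷)⁴ = u⁸, (u⁷)⁵ = u¹⁵, (u⁷)⁶ = u², (u⁷)⁷ = u⁹, (u⁷)⁸ = u¹⁶, (u⁷)⁹ = u³, (u⁷)¹⁰ = u¹⁰, (u⁷)¹¹ = u¹⁷, (u⁷)¹² = u⁴, (u⁷)¹³ = u¹¹, (u⁷)¹⁴ = u¹⁸, (u⁷)¹⁵ = u⁵, (u⁷)¹⁶ = u¹², (u⁷)¹⁷ = u¹⁹, (u⁷)¹⁸ = u⁶, (u⁷)¹⁹ = u¹³, (u⁷)²⁰ = e.
The smallest positive k with (u⁷)ᵏ = e is 20, so |⟨u⁷⟩| = 20.

Answer: 20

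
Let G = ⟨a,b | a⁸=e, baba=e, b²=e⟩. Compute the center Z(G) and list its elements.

An element z ∈ Z(G) iff z commutes with every generator.
For example a⁴ is central: (a⁴)·a = a⁵ = a·(a⁴); (a⁴)·b = a⁴b = b·(a⁴).
Whereas a ∉ Z(G) since a·b = ab ≠ a⁷b = b·a.
Checking each of the 16 elements this way gives Z(G) = {e, a⁴}, of order 2.

Answer: {e, a⁴}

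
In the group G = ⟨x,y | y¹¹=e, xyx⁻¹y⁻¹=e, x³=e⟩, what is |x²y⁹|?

Compute successive powers until reaching e:
  (x²y⁹)¹ = x²y⁹, (x²y⁹)² = xy⁷, (x²y⁹)³ = y⁵, (x²y⁹)⁴ = x²y³, (x²y⁹)⁵ = xy, (x²y⁹)⁶ = y¹⁰, (x²y⁹)⁷ = x²y⁸, (x²y⁹)⁸ = xy⁶, (x²y⁹)⁹ = y⁴, (x²y⁹)¹⁰ = x²y², (x²y⁹)¹¹ = x, (x²y⁹)¹² = y⁹, (x²y⁹)¹³ = x²y⁷, (x²y⁹)¹⁴ = xy⁵, (x²y⁹)¹⁵ = y³, (x²y⁹)¹⁶ = x²y, (x²y⁹)¹⁷ = xy¹⁰, (x²y⁹)¹⁸ = y⁸, (x²y⁹)¹⁹ = x²y⁶, (x²y⁹)²⁰ = xy⁴, (x²y⁹)²¹ = y², (x²y⁹)²² = x², (x²y⁹)²³ = xy⁹, (x²y⁹)²⁴ = y⁷, (x²y⁹)²⁵ = x²y⁵, (x²y⁹)²⁶ = xy³, (x²y⁹)²⁷ = y, (x²y⁹)²⁸ = x²y¹⁰, (x²y⁹)²⁹ = xy⁸, (x²y⁹)³⁰ = y⁶, (x²y⁹)³¹ = x²y⁴, (x²y⁹)³² = xy², (x²y⁹)³³ = e.
The smallest positive k with (x²y⁹)ᵏ = e is 33.

Answer: 33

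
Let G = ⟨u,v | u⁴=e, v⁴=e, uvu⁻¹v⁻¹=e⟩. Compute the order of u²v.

Compute successive powers until reaching e:
  (u²v)¹ = u²v, (u²v)² = v², (u²v)³ = u²v³, (u²v)⁴ = e.
The smallest positive k with (u²v)ᵏ = e is 4.

Answer: 4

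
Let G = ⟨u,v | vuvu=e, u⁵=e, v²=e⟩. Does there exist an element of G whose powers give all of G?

Every cyclic group is abelian. But u·v = uv while v·u = u⁴v, so u·v ≠ v·u and G is not abelian. Hence G is not cyclic.

Answer: No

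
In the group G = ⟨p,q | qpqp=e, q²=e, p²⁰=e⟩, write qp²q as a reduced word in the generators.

Multiply left to right, reducing at each step:
  q · p² = p¹⁸q
  (p¹⁸q) · q = p¹⁸

Answer: p¹⁸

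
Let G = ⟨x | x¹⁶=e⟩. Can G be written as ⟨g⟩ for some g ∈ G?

|G| = 16. The element x has order 16 (its powers give 16 distinct elements), so ⟨x⟩ = G and G is cyclic.

Answer: Yes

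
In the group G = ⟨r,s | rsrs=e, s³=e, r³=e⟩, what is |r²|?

Compute successive powers until reaching e:
  (r²)¹ = r², (r²)² = r, (r²)³ = e.
The smallest positive k with (r²)ᵏ = e is 3.

Answer: 3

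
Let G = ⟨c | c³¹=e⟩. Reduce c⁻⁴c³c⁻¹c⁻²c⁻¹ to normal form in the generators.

Multiply left to right, reducing at each step:
  (c²⁷) · c³ = c³⁰
  (c³⁰) · c⁻¹ = c²⁹
  (c²⁹) · c⁻² = c²⁷
  (c²⁷) · c⁻¹ = c²⁶

Answer: c²⁶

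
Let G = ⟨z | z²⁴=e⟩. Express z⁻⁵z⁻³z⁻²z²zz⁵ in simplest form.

Multiply left to right, reducing at each step:
  (z¹⁹) · z⁻³ = z¹⁶
  (z¹⁶) · z⁻² = z¹⁴
  (z¹⁴) · z² = z¹⁶
  (z¹⁶) · z = z¹⁷
  (z¹⁷) · z⁵ = z²²

Answer: z²²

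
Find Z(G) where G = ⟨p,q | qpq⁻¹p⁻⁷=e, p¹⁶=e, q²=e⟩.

An element z ∈ Z(G) iff z commutes with every generator.
For example p⁸ is central: (p⁸)·p = p⁹ = p·(p⁸); (p⁸)·q = p⁸q = q·(p⁸).
Whereas p ∉ Z(G) since p·q = pq ≠ p⁷q = q·p.
Checking each of the 32 elements this way gives Z(G) = {e, p⁸}, of order 2.

Answer: {e, p⁸}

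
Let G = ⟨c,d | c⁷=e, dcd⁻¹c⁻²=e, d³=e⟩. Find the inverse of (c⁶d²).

The order of (c⁶d²) is 3 (smallest k with (c⁶d²)ᵏ = e), so (c⁶d²)⁻¹ = (c⁶d²)² = c²d.
Check: (c⁶d²) · (c²d) → (c⁶d²) · c² = d²;   (d²) · d = e, giving e as required.

Answer: c²d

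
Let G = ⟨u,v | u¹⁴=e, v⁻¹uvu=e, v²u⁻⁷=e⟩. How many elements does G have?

Enumerate words in the generators, reducing via the relations: the distinct elements are
  {e, u, v, uv, u², u³, u⁴, u⁵, u⁶, u⁷, u⁸, u⁹, u²v, u³v, u¹², u¹³, u¹¹, u¹⁰, u⁴v, u⁵v, u⁶v, v⁻¹, uv⁻¹, u²v⁻¹, u³v⁻¹, u⁴v⁻¹, u⁵v⁻¹, u⁶v⁻¹}.
No further products give new elements, so |G| = 28.

Answer: 28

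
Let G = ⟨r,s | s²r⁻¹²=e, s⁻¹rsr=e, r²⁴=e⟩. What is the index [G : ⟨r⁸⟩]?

First find ord(r⁸) by computing successive powers:
  (r⁸)¹ = r⁸, (r⁸)² = r¹⁶, (r⁸)³ = e.
So |⟨r⁸⟩| = ord(r⁸) = 3. With |G| = 48, by Lagrange [G : ⟨r⁸⟩] = 48/3 = 16.

Answer: 16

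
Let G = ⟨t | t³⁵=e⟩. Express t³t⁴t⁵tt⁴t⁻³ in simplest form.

Multiply left to right, reducing at each step:
  (t³) · t⁴ = t⁷
  (t⁷) · t⁵ = t¹²
  (t¹²) · t = t¹³
  (t¹³) · t⁴ = t¹⁷
  (t¹⁷) · t⁻³ = t¹⁴

Answer: t¹⁴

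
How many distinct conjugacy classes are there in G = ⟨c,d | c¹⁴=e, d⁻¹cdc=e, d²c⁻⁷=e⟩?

The conjugacy classes (representative and size) are:
  [e] (size 1), [c¹³] (size 2), [c¹²] (size 2), [c¹¹] (size 2), [c⁴] (size 2), [c⁵] (size 2), [c⁸] (size 2), [c⁷] (size 1), [c⁵d⁻¹] (size 7), [c⁵d] (size 7).
Class equation: 1 + 2 + 2 + 2 + 2 + 2 + 2 + 1 + 7 + 7 = 28 = |G|. So G has 10 conjugacy classes.

Answer: 10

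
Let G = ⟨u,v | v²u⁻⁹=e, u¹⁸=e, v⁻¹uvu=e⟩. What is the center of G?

An element z ∈ Z(G) iff z commutes with every generator.
For example u⁹ is central: (u⁹)·u = u¹⁰ = u·(u⁹); (u⁹)·v = v⁻¹ = v·(u⁹).
Whereas u ∉ Z(G) since u·v = uv ≠ u⁸v⁻¹ = v·u.
Checking each of the 36 elements this way gives Z(G) = {e, u⁹}, of order 2.

Answer: {e, u⁹}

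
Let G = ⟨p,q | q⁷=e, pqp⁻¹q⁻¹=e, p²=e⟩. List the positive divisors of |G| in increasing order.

|G| = 14 = 2 · 7. By Lagrange's theorem the order of any subgroup divides 14; the divisors of 14 are 1, 2, 7, 14.

Answer: 1, 2, 7, 14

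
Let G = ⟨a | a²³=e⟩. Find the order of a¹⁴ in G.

Compute successive powers until reaching e:
  (a¹⁴)¹ = a¹⁴, (a¹⁴)² = a⁵, (a¹⁴)³ = a¹⁹, (a¹⁴)⁴ = a¹⁰, (a¹⁴)⁵ = a, (a¹⁴)⁶ = a¹⁵, (a¹⁴)⁷ = a⁶, (a¹⁴)⁸ = a²⁰, (a¹⁴)⁹ = a¹¹, (a¹⁴)¹⁰ = a², (a¹⁴)¹¹ = a¹⁶, (a¹⁴)¹² = a⁷, (a¹⁴)¹³ = a²¹, (a¹⁴)¹⁴ = a¹², (a¹⁴)¹⁵ = a³, (a¹⁴)¹⁶ = a¹⁷, (a¹⁴)¹⁷ = a⁸, (a¹⁴)¹⁸ = a²², (a¹⁴)¹⁹ = a¹³, (a¹⁴)²⁰ = a⁴, (a¹⁴)²¹ = a¹⁸, (a¹⁴)²² = a⁹, (a¹⁴)²³ = e.
The smallest positive k with (a¹⁴)ᵏ = e is 23.

Answer: 23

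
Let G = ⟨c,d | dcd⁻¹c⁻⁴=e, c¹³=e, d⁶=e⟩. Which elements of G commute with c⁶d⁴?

⟨c⁶d⁴⟩ ⊆ C_G(c⁶d⁴) since powers of c⁶d⁴ commute with c⁶d⁴; so |C_G(c⁶d⁴)| ≥ |⟨c⁶d⁴⟩| = 3.
By orbit–stabilizer, |C_G(c⁶d⁴)| = |G| / |conj. class of c⁶d⁴| = 78 / 13 = 6.
The 6 elements commuting with c⁶d⁴ are {e, c⁵d³, c⁶d⁴, c⁸d², c¹²d, c¹⁰d⁵}.

Answer: {e, c⁵d³, c⁶d⁴, c⁸d², c¹²d, c¹⁰d⁵}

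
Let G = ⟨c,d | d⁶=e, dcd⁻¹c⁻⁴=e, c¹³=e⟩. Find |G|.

Enumerate words in the generators, reducing via the relations: the distinct elements are
  {c, d, e, cd, c², c³, c⁴, c⁵, c⁶, c⁷, c⁸, c⁹, d², d³, d⁴, d⁵, cd², cd³, cd⁴, cd⁵, c²d, c³d, c¹², c¹¹, c¹⁰, c⁴d, c⁵d, c⁶d, c⁷d, c⁸d, c⁹d, c²d², c²d³, c²d⁴, c²d⁵, c³d², c³d³, c³d⁴, c³d⁵, c¹²d, c¹¹d, c¹⁰d, c⁴d², c⁴d³, c⁴d⁴, c⁴d⁵, c⁵d², c⁵d³, c⁵d⁴, c⁵d⁵, c⁶d², c⁶d³, c⁶d⁴, c⁶d⁵, c⁷d², c⁷d³, c⁷d⁴, c⁷d⁵, c⁸d², c⁸d³, c⁸d⁴, c⁸d⁵, c⁹d², c⁹d³, c⁹d⁴, c⁹d⁵, c¹²d², c¹²d³, c¹²d⁴, c¹²d⁵, c¹¹d², c¹¹d³, c¹¹d⁴, c¹¹d⁵, c¹⁰d², c¹⁰d³, c¹⁰d⁴, c¹⁰d⁵}.
No further products give new elements, so |G| = 78.

Answer: 78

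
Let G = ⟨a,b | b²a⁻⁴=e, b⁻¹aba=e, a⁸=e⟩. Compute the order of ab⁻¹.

Compute successive powers until reaching e:
  (ab⁻¹)¹ = ab⁻¹, (ab⁻¹)² = a⁴, (ab⁻¹)³ = ab, (ab⁻¹)⁴ = e.
The smallest positive k with (ab⁻¹)ᵏ = e is 4.

Answer: 4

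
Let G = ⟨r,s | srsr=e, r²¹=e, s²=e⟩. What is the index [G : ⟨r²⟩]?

First find ord(r²) by computing successive powers:
  (r²)¹ = r², (r²)² = r⁴, (r²)³ = r⁶, (r²)⁴ = r⁸, (r²)⁵ = r¹⁰, (r²)⁶ = r¹², (r²)⁷ = r¹⁴, (r²)⁸ = r¹⁶, (r²)⁹ = r¹⁸, (r²)¹⁰ = r²⁰, (r²)¹¹ = r, (r²)¹² = r³, (r²)¹³ = r⁵, (r²)¹⁴ = r⁷, (r²)¹⁵ = r⁹, (r²)¹⁶ = r¹¹, (r²)¹⁷ = r¹³, (r²)¹⁸ = r¹⁵, (r²)¹⁹ = r¹⁷, (r²)²⁰ = r¹⁹, (r²)²¹ = e.
So |⟨r²⟩| = ord(r²) = 21. With |G| = 42, by Lagrange [G : ⟨r²⟩] = 42/21 = 2.

Answer: 2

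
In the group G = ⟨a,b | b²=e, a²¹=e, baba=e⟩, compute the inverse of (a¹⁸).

The order of (a¹⁸) is 7 (smallest k with (a¹⁸)ᵏ = e), so (a¹⁸)⁻¹ = (a¹⁸)⁶ = a³.
Check: (a¹⁸) · (a³) → (a¹⁸) · a³ = e, giving e as required.

Answer: a³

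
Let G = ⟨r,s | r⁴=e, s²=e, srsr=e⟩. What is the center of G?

An element z ∈ Z(G) iff z commutes with every generator.
For example r² is central: (r²)·r = r³ = r·(r²); (r²)·s = r²s = s·(r²).
Whereas r ∉ Z(G) since r·s = rs ≠ r³s = s·r.
Checking each of the 8 elements this way gives Z(G) = {e, r²}, of order 2.

Answer: {e, r²}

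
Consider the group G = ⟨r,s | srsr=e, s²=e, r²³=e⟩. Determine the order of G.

Enumerate words in the generators, reducing via the relations: the distinct elements are
  {e, r, s, rs, r², r³, r⁴, r⁵, r⁶, r⁷, r⁸, r⁹, r²s, r²², r²¹, r²⁰, r³s, r¹², r¹³, r¹¹, r¹⁰, r¹⁴, r¹⁵, r¹⁶, r¹⁷, r¹⁸, r¹⁹, r⁴s, r⁵s, r⁶s, r⁷s, r⁸s, r⁹s, r²²s, r²¹s, r²⁰s, r¹²s, r¹³s, r¹¹s, r¹⁰s, r¹⁴s, r¹⁵s, r¹⁶s, r¹⁷s, r¹⁸s, r¹⁹s}.
No further products give new elements, so |G| = 46.

Answer: 46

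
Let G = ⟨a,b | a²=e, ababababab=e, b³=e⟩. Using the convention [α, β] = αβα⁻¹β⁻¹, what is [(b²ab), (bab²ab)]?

[(b²ab), (bab²ab)] = (b²ab)·(bab²ab)·(b²ab)⁻¹·(bab²ab)⁻¹.
  (b²ab) · (bab²ab) = abab²
  (abab²) · (b²ab) = b²ab²a
  (b²ab²a) · (b²abab²) = abab²ab²

Answer: abab²ab²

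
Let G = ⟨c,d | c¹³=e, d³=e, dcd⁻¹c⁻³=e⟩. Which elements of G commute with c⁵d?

⟨c⁵d⟩ ⊆ C_G(c⁵d) since powers of c⁵d commute with c⁵d; so |C_G(c⁵d)| ≥ |⟨c⁵d⟩| = 3.
By orbit–stabilizer, |C_G(c⁵d)| = |G| / |conj. class of c⁵d| = 39 / 13 = 3.
The 3 elements commuting with c⁵d are {e, c⁵d, c⁷d²}.

Answer: {e, c⁵d, c⁷d²}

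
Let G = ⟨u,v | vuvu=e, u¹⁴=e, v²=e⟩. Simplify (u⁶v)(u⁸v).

Compute (u⁶v) · (u⁸v) by multiplying left to right and reducing via the relations at each step:
  (u⁶v) · u⁸ = u¹²v
  (u¹²v) · v = u¹²

Answer: u¹²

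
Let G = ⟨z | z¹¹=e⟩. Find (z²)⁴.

Compute successive powers of (z²), reducing at each step:
  (z²)²: (z²) · z² = z⁴
  (z²)³: (z⁴) · z² = z⁶
  (z²)⁴: (z⁶) · z² = z⁸

Answer: z⁸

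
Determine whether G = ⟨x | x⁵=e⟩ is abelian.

G has a single generator, so G is cyclic and hence abelian.

Answer: Yes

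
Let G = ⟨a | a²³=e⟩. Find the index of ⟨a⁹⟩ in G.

First find ord(a⁹) by computing successive powers:
  (a⁹)¹ = a⁹, (a⁹)² = a¹⁸, (a⁹)³ = a⁴, (a⁹)⁴ = a¹³, (a⁹)⁵ = a²², (a⁹)⁶ = a⁸, (a⁹)⁷ = a¹⁷, (a⁹)⁸ = a³, (a⁹)⁹ = a¹², (a⁹)¹⁰ = a²¹, (a⁹)¹¹ = a⁷, (a⁹)¹² = a¹⁶, (a⁹)¹³ = a², (a⁹)¹⁴ = a¹¹, (a⁹)¹⁵ = a²⁰, (a⁹)¹⁶ = a⁶, (a⁹)¹⁷ = a¹⁵, (a⁹)¹⁸ = a, (a⁹)¹⁹ = a¹⁰, (a⁹)²⁰ = a¹⁹, (a⁹)²¹ = a⁵, (a⁹)²² = a¹⁴, (a⁹)²³ = e.
So |⟨a⁹⟩| = ord(a⁹) = 23. With |G| = 23, by Lagrange [G : ⟨a⁹⟩] = 23/23 = 1.

Answer: 1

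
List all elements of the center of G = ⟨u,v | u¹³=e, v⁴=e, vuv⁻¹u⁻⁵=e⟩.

An element z ∈ Z(G) iff z commutes with every generator.
For example e is central: e·u = u = u·e; e·v = v = v·e.
Whereas u ∉ Z(G) since u·v = uv ≠ u⁵v = v·u.
Checking each of the 52 elements this way gives Z(G) = {e}, of order 1.

Answer: {e}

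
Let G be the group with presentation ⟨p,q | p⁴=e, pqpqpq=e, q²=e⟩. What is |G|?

Enumerate words in the generators, reducing via the relations: the distinct elements are
  {e, p, q, pq, p², p³, qp, pqp, p²q, p³q, qp², qp³, pqp², pqp³, p²qp, p³qp, qp²q, pqp²q, p²qp², p²qp³, p³qp², p³qp³, p²qp²q, p³qp²q}.
No further products give new elements, so |G| = 24.

Answer: 24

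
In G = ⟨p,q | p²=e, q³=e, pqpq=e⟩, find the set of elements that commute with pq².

⟨pq²⟩ ⊆ C_G(pq²) since powers of pq² commute with pq²; so |C_G(pq²)| ≥ |⟨pq²⟩| = 2.
By orbit–stabilizer, |C_G(pq²)| = |G| / |conj. class of pq²| = 6 / 3 = 2.
The 2 elements commuting with pq² are {e, pq²}.

Answer: {e, pq²}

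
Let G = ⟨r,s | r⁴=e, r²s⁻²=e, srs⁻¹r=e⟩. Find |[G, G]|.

G' = [G, G] is generated by all commutators. The generator-pair commutators are: [r, s] = r².
The subgroup they normally generate is {e, r²}, of order 2.
Check: |G/G'| = 8/2 = 4 is the order of the abelianisation.

Answer: 2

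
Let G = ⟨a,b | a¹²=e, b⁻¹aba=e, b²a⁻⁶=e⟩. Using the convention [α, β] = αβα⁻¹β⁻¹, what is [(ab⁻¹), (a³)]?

[(ab⁻¹), (a³)] = (ab⁻¹)·(a³)·(ab⁻¹)⁻¹·(a³)⁻¹.
  (ab⁻¹) · (a³) = a⁴b
  (a⁴b) · (ab) = a⁹
  (a⁹) · (a⁹) = a⁶

Answer: a⁶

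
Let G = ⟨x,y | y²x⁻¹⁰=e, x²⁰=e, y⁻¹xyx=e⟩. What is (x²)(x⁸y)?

Compute (x²) · (x⁸y) by multiplying left to right and reducing via the relations at each step:
  (x²) · x⁸ = x¹⁰
  (x¹⁰) · y = y⁻¹

Answer: y⁻¹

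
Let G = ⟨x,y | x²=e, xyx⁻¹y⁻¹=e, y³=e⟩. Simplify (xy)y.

Compute (xy) · y by multiplying left to right and reducing via the relations at each step:
  (xy) · y = xy²

Answer: xy²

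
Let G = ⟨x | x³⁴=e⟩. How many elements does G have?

G is generated by a single element, so G is cyclic. The relator gives x³⁴ = e and no smaller power is forced to be e, so the 34 powers {e, x, x², x³, x⁴, x⁵, x⁶, x⁷, x⁸, x⁹, x²², x²³, x²¹, x²⁰, x²⁴, x²⁵, x²⁶, x²⁷, x²⁸, x²⁹, x³², x³³, x³¹, x³⁰, x¹², x¹³, x¹¹, x¹⁰, x¹⁴, x¹⁵, x¹⁶, x¹⁷, x¹⁸, x¹⁹} are distinct. Hence |G| = 34.

Answer: 34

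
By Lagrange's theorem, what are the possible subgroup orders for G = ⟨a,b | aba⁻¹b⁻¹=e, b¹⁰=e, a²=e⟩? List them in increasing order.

|G| = 20 = 2² · 5. By Lagrange's theorem the order of any subgroup divides 20; the divisors of 20 are 1, 2, 4, 5, 10, 20.

Answer: 1, 2, 4, 5, 10, 20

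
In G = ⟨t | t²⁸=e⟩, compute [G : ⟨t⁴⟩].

First find ord(t⁴) by computing successive powers:
  (t⁴)¹ = t⁴, (t⁴)² = t⁸, (t⁴)³ = t¹², (t⁴)⁴ = t¹⁶, (t⁴)⁵ = t²⁰, (t⁴)⁶ = t²⁴, (t⁴)⁷ = e.
So |⟨t⁴⟩| = ord(t⁴) = 7. With |G| = 28, by Lagrange [G : ⟨t⁴⟩] = 28/7 = 4.

Answer: 4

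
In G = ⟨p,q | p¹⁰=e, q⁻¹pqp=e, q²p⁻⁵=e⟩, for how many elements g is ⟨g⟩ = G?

⟨g⟩ = G would require ord(g) = |G| = 20, but the maximum element order in G is 10 < 20. So G is not cyclic and no single element generates it: the count is 0.

Answer: 0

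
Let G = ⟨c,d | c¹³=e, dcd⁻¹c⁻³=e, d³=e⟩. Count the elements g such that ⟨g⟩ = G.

⟨g⟩ = G would require ord(g) = |G| = 39, but the maximum element order in G is 13 < 39. So G is not cyclic and no single element generates it: the count is 0.

Answer: 0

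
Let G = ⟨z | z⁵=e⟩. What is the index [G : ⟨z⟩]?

First find ord(z) by computing successive powers:
  z¹ = z, z² = z², z³ = z³, z⁴ = z⁴, z⁵ = e.
So |⟨z⟩| = ord(z) = 5. With |G| = 5, by Lagrange [G : ⟨z⟩] = 5/5 = 1.

Answer: 1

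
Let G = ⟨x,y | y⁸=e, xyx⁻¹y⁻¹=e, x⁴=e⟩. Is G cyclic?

|G| = 32, but the maximum element order in G is 8 < 32. No single element generates all of G, so G is not cyclic.

Answer: No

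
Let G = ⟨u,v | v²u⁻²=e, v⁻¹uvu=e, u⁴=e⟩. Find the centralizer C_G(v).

⟨v⟩ ⊆ C_G(v) since powers of v commute with v; so |C_G(v)| ≥ |⟨v⟩| = 4.
By orbit–stabilizer, |C_G(v)| = |G| / |conj. class of v| = 8 / 2 = 4.
The 4 elements commuting with v are {e, u², v, v⁻¹}.

Answer: {e, u², v, v⁻¹}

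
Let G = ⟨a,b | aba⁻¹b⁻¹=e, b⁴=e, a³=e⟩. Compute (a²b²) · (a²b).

Compute (a²b²) · (a²b) by multiplying left to right and reducing via the relations at each step:
  (a²b²) · a² = ab²
  (ab²) · b = ab³

Answer: ab³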